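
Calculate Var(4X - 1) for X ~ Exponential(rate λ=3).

For X ~ Exponential(rate λ=3):
Var(X) = \frac{1}{9}
Var(4X - 1) = (4)² × Var(X) = 16 × \frac{1}{9} = \frac{16}{9}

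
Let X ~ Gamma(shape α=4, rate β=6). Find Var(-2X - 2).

For X ~ Gamma(shape α=4, rate β=6):
Var(X) = \frac{1}{9}
Var(-2X - 2) = (-2)² × Var(X) = 4 × \frac{1}{9} = \frac{4}{9}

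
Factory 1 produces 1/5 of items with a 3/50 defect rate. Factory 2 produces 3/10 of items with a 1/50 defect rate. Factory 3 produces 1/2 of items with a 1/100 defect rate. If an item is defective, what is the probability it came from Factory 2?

Using Bayes' theorem:
P(F1) = 1/5, P(D|F1) = 3/50
P(F2) = 3/10, P(D|F2) = 1/50
P(F3) = 1/2, P(D|F3) = 1/100
P(D) = P(D|F1)P(F1) + P(D|F2)P(F2) + P(D|F3)P(F3)
     = \frac{23}{1000}
P(F2|D) = P(D|F2)P(F2) / P(D)
= \frac{6}{23}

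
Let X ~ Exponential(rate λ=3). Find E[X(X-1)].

E[X(X-1)] = E[X² - X] = E[X²] - E[X]
E[X] = \frac{1}{3}
E[X²] = Var(X) + (E[X])² = \frac{1}{9} + (\frac{1}{3})² = \frac{2}{9}
E[X(X-1)] = \frac{2}{9} - \frac{1}{3} = - \frac{1}{9}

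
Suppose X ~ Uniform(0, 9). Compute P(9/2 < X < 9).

P(9/2 < X < 9) = ∫_{9/2}^{9} f(x) dx
where f(x) = \frac{1}{9}
= \frac{1}{2}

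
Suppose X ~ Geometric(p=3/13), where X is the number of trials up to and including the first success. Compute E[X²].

Using the identity E[X²] = Var(X) + (E[X])²:
E[X] = \frac{13}{3}
Var(X) = \frac{130}{9}
E[X²] = \frac{130}{9} + (\frac{13}{3})²
= \frac{299}{9}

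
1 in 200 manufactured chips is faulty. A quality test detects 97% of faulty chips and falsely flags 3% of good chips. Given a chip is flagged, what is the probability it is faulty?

Let D = the rare event, + = positive/flagged.
P(D) = 1/200
P(+|D) = 97/100
P(+|D') = 3/100
P(+) = P(+|D)P(D) + P(+|D')P(D')
     = \frac{97}{100} × \frac{1}{200} + \frac{3}{100} × \frac{199}{200}
     = \frac{347}{10000}
P(D|+) = P(+|D)P(D)/P(+) = \frac{97}{694}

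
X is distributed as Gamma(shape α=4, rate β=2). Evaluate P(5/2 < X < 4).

P(5/2 < X < 4) = ∫_{5/2}^{4} f(x) dx
where f(x) = \frac{8 x^{3} e^{- 2 x}}{3}
= \frac{-379 + 118 e^{3}}{3 e^{8}}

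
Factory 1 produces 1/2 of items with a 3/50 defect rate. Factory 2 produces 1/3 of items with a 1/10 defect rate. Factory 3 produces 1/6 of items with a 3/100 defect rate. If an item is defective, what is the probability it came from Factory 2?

Using Bayes' theorem:
P(F1) = 1/2, P(D|F1) = 3/50
P(F2) = 1/3, P(D|F2) = 1/10
P(F3) = 1/6, P(D|F3) = 3/100
P(D) = P(D|F1)P(F1) + P(D|F2)P(F2) + P(D|F3)P(F3)
     = \frac{41}{600}
P(F2|D) = P(D|F2)P(F2) / P(D)
= \frac{20}{41}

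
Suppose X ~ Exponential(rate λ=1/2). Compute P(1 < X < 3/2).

P(1 < X < 3/2) = ∫_{1}^{3/2} f(x) dx
where f(x) = \frac{e^{- \frac{x}{2}}}{2}
= - \frac{1}{e^{\frac{3}{4}}} + e^{- \frac{1}{2}}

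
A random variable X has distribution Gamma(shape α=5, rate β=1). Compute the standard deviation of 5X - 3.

For X ~ Gamma(shape α=5, rate β=1):
Var(X) = 5
SD(X) = √(Var(X)) = √(5) = \sqrt{5}
SD(5X - 3) = |5| × SD(X) = 5 × \sqrt{5} = 5 \sqrt{5}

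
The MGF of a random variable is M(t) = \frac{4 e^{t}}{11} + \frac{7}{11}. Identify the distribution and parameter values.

The MGF M(t) = \frac{4 e^{t}}{11} + \frac{7}{11} is the standard form for the Bernoulli distribution.
Comparing with the known MGF formula identifies: Bernoulli(p=4/11)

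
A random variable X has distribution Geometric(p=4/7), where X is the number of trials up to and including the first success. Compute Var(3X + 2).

For X ~ Geometric(p=4/7), where X is the number of trials up to and including the first success:
Var(X) = \frac{21}{16}
Var(3X + 2) = (3)² × Var(X) = 9 × \frac{21}{16} = \frac{189}{16}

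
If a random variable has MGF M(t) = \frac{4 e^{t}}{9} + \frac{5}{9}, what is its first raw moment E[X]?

To find E[X], compute M^(1)(0):
M^(1)(t) = \frac{4 e^{t}}{9}
M^(1)(0) = \frac{4}{9}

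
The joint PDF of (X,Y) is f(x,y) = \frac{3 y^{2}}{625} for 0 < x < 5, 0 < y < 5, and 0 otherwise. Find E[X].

f_X(x) = ∫_0^5 \frac{3 y^{2}}{625} dy = \frac{1}{5}
E[X] = ∫_0^5 x × (\frac{1}{5}) dx = \frac{5}{2}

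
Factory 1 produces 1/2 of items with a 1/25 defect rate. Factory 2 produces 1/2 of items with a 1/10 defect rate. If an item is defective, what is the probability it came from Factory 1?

Using Bayes' theorem:
P(F1) = 1/2, P(D|F1) = 1/25
P(F2) = 1/2, P(D|F2) = 1/10
P(D) = P(D|F1)P(F1) + P(D|F2)P(F2)
     = \frac{7}{100}
P(F1|D) = P(D|F1)P(F1) / P(D)
= \frac{2}{7}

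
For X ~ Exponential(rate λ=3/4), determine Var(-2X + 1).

For X ~ Exponential(rate λ=3/4):
Var(X) = \frac{16}{9}
Var(-2X + 1) = (-2)² × Var(X) = 4 × \frac{16}{9} = \frac{64}{9}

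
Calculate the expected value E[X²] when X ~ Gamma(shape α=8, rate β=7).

Using the identity E[X²] = Var(X) + (E[X])²:
E[X] = \frac{8}{7}
Var(X) = \frac{8}{49}
E[X²] = \frac{8}{49} + (\frac{8}{7})²
= \frac{72}{49}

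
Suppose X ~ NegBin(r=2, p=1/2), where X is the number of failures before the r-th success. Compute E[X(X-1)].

E[X(X-1)] = E[X² - X] = E[X²] - E[X]
E[X] = 2
E[X²] = Var(X) + (E[X])² = 4 + (2)² = 8
E[X(X-1)] = 8 - 2 = 6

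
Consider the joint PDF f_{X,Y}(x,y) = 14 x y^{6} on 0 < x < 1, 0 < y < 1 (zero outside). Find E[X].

E[X] = ∫_0^1 ∫_0^1 x × f(x,y) dy dx
= ∫_0^1 ∫_0^1 x × (14 x y^{6}) dy dx
= \frac{2}{3}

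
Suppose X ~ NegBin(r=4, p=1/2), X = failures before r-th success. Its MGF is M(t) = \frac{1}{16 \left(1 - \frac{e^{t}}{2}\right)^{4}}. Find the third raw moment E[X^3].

To find E[X^3], compute M^(3)(0):
M^(1)(t) = \frac{e^{t}}{8 \left(1 - \frac{e^{t}}{2}\right)^{5}}
M^(2)(t) = \frac{e^{t}}{8 \left(1 - \frac{e^{t}}{2}\right)^{5}} + \frac{5 e^{2 t}}{16 \left(1 - \frac{e^{t}}{2}\right)^{6}}
M^(3)(t) = \frac{e^{t}}{8 \left(1 - \frac{e^{t}}{2}\right)^{5}} + \frac{15 e^{2 t}}{16 \left(1 - \frac{e^{t}}{2}\right)^{6}} + \frac{15 e^{3 t}}{16 \left(1 - \frac{e^{t}}{2}\right)^{7}}
M^(3)(0) = 184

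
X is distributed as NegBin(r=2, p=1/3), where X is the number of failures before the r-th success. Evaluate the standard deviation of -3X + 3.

For X ~ NegBin(r=2, p=1/3), where X is the number of failures before the r-th success:
Var(X) = 12
SD(X) = √(Var(X)) = √(12) = 2 \sqrt{3}
SD(-3X + 3) = |-3| × SD(X) = 3 × 2 \sqrt{3} = 6 \sqrt{3}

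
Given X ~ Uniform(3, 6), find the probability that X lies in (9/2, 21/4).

P(9/2 < X < 21/4) = ∫_{9/2}^{21/4} f(x) dx
where f(x) = \frac{1}{3}
= \frac{1}{4}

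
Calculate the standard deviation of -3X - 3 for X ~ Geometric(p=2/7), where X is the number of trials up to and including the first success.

For X ~ Geometric(p=2/7), where X is the number of trials up to and including the first success:
Var(X) = \frac{35}{4}
SD(X) = √(Var(X)) = √(\frac{35}{4}) = \frac{\sqrt{35}}{2}
SD(-3X - 3) = |-3| × SD(X) = 3 × \frac{\sqrt{35}}{2} = \frac{3 \sqrt{35}}{2}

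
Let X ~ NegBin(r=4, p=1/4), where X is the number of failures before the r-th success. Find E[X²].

Using the identity E[X²] = Var(X) + (E[X])²:
E[X] = 12
Var(X) = 48
E[X²] = 48 + (12)²
= 192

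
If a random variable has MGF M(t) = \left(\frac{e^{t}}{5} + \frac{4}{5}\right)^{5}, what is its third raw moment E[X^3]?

To find E[X^3], compute M^(3)(0):
M^(1)(t) = \left(\frac{e^{t}}{5} + \frac{4}{5}\right)^{4} e^{t}
M^(2)(t) = \left(\frac{e^{t}}{5} + \frac{4}{5}\right)^{4} e^{t} + \frac{4 \left(\frac{e^{t}}{5} + \frac{4}{5}\right)^{3} e^{2 t}}{5}
M^(3)(t) = \left(\frac{e^{t}}{5} + \frac{4}{5}\right)^{4} e^{t} + \frac{12 \left(\frac{e^{t}}{5} + \frac{4}{5}\right)^{3} e^{2 t}}{5} + \frac{12 \left(\frac{e^{t}}{5} + \frac{4}{5}\right)^{2} e^{3 t}}{25}
M^(3)(0) = \frac{97}{25}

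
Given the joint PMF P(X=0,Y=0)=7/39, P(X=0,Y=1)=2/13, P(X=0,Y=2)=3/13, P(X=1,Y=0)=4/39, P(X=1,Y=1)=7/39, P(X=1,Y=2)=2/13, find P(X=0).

P(X=0) = P(X=0,Y=0) + P(X=0,Y=1) + P(X=0,Y=2)
= 7/39 + 2/13 + 3/13
= 22/39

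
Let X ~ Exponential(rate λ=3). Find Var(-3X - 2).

For X ~ Exponential(rate λ=3):
Var(X) = \frac{1}{9}
Var(-3X - 2) = (-3)² × Var(X) = 9 × \frac{1}{9} = 1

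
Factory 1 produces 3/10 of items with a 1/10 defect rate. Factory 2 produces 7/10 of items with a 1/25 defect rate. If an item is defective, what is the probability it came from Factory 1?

Using Bayes' theorem:
P(F1) = 3/10, P(D|F1) = 1/10
P(F2) = 7/10, P(D|F2) = 1/25
P(D) = P(D|F1)P(F1) + P(D|F2)P(F2)
     = \frac{29}{500}
P(F1|D) = P(D|F1)P(F1) / P(D)
= \frac{15}{29}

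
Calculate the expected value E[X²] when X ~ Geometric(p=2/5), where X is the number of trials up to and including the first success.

Using the identity E[X²] = Var(X) + (E[X])²:
E[X] = \frac{5}{2}
Var(X) = \frac{15}{4}
E[X²] = \frac{15}{4} + (\frac{5}{2})²
= 10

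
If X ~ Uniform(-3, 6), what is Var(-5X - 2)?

For X ~ Uniform(-3, 6):
Var(X) = \frac{27}{4}
Var(-5X - 2) = (-5)² × Var(X) = 25 × \frac{27}{4} = \frac{675}{4}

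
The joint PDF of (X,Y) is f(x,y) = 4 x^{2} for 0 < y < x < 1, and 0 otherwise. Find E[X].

f_X(x) = ∫_0^x 4 x^{2} dy = 4 x^{3}
E[X] = ∫_0^1 x × (4 x^{3}) dx = \frac{4}{5}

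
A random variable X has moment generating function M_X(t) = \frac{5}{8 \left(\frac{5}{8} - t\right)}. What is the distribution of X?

The MGF M(t) = \frac{5}{8 \left(\frac{5}{8} - t\right)} is the standard form for the Exponential distribution.
Comparing with the known MGF formula identifies: Exponential(rate λ=5/8)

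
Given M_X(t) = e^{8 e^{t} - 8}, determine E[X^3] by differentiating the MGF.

To find E[X^3], compute M^(3)(0):
M^(1)(t) = 8 e^{t} e^{8 e^{t} - 8}
M^(2)(t) = 64 e^{2 t} e^{8 e^{t} - 8} + 8 e^{t} e^{8 e^{t} - 8}
M^(3)(t) = 512 e^{3 t} e^{8 e^{t} - 8} + 192 e^{2 t} e^{8 e^{t} - 8} + 8 e^{t} e^{8 e^{t} - 8}
M^(3)(0) = 712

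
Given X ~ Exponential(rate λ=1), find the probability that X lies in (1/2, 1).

P(1/2 < X < 1) = ∫_{1/2}^{1} f(x) dx
where f(x) = e^{- x}
= - \frac{1}{e} + e^{- \frac{1}{2}}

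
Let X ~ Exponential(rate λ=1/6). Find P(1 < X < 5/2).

P(1 < X < 5/2) = ∫_{1}^{5/2} f(x) dx
where f(x) = \frac{e^{- \frac{x}{6}}}{6}
= - \frac{1}{e^{\frac{5}{12}}} + e^{- \frac{1}{6}}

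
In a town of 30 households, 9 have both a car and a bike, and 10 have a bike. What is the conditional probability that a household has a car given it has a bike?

P(A ∩ B) = 9/30 = 3/10
P(B) = 10/30 = 1/3
P(A|B) = P(A ∩ B) / P(B) = (3/10) / (1/3) = 9/10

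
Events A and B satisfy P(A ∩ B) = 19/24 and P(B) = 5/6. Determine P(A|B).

P(A|B) = P(A ∩ B) / P(B)
= (19/24) / (5/6)
= 19/20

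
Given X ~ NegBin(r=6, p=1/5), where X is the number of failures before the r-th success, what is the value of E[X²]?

Using the identity E[X²] = Var(X) + (E[X])²:
E[X] = 24
Var(X) = 120
E[X²] = 120 + (24)²
= 696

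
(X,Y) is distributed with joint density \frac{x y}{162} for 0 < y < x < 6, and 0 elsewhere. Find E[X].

f_X(x) = ∫_0^x \frac{x y}{162} dy = \frac{x^{3}}{324}
E[X] = ∫_0^6 x × (\frac{x^{3}}{324}) dx = \frac{24}{5}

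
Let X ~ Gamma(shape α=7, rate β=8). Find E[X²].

Using the identity E[X²] = Var(X) + (E[X])²:
E[X] = \frac{7}{8}
Var(X) = \frac{7}{64}
E[X²] = \frac{7}{64} + (\frac{7}{8})²
= \frac{7}{8}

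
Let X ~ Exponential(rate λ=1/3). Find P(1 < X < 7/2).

P(1 < X < 7/2) = ∫_{1}^{7/2} f(x) dx
where f(x) = \frac{e^{- \frac{x}{3}}}{3}
= - \frac{1}{e^{\frac{7}{6}}} + e^{- \frac{1}{3}}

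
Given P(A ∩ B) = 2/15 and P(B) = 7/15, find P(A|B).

P(A|B) = P(A ∩ B) / P(B)
= (2/15) / (7/15)
= 2/7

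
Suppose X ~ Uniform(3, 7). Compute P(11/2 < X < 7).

P(11/2 < X < 7) = ∫_{11/2}^{7} f(x) dx
where f(x) = \frac{1}{4}
= \frac{3}{8}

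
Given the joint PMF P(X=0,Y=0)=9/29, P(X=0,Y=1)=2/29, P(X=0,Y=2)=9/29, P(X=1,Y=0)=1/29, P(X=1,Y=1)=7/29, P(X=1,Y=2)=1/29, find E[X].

First find marginal of X:
P(X=0) = 20/29
P(X=1) = 9/29
E[X] = 0 × 20/29 + 1 × 9/29 = 9/29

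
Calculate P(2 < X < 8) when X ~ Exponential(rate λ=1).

P(2 < X < 8) = ∫_{2}^{8} f(x) dx
where f(x) = e^{- x}
= - \frac{1 - e^{6}}{e^{8}}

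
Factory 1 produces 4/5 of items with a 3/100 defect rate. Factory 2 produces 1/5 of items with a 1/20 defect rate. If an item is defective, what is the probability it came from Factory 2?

Using Bayes' theorem:
P(F1) = 4/5, P(D|F1) = 3/100
P(F2) = 1/5, P(D|F2) = 1/20
P(D) = P(D|F1)P(F1) + P(D|F2)P(F2)
     = \frac{17}{500}
P(F2|D) = P(D|F2)P(F2) / P(D)
= \frac{5}{17}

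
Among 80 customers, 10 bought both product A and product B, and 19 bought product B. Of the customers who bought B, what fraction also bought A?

P(A ∩ B) = 10/80 = 1/8
P(B) = 19/80
P(A|B) = P(A ∩ B) / P(B) = (1/8) / (19/80) = 10/19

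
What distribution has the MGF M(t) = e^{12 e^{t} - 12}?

The MGF M(t) = e^{12 e^{t} - 12} is the standard form for the Poisson distribution.
Comparing with the known MGF formula identifies: Poisson(λ=12)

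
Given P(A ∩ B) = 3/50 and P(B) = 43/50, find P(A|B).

P(A|B) = P(A ∩ B) / P(B)
= (3/50) / (43/50)
= 3/43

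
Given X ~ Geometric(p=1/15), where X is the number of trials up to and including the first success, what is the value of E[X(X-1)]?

E[X(X-1)] = E[X² - X] = E[X²] - E[X]
E[X] = 15
E[X²] = Var(X) + (E[X])² = 210 + (15)² = 435
E[X(X-1)] = 435 - 15 = 420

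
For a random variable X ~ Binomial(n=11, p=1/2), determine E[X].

For X ~ Binomial(n=11, p=1/2), the expected value is:
E[X] = \frac{11}{2}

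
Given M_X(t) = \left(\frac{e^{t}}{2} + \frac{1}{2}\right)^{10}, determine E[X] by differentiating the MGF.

To find E[X], compute M^(1)(0):
M^(1)(t) = 5 \left(\frac{e^{t}}{2} + \frac{1}{2}\right)^{9} e^{t}
M^(1)(0) = 5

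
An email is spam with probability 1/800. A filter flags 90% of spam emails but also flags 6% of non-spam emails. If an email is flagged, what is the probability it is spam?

Let D = the rare event, + = positive/flagged.
P(D) = 1/800
P(+|D) = 90/100 = 9/10
P(+|D') = 6/100 = 3/50
P(+) = P(+|D)P(D) + P(+|D')P(D')
     = \frac{9}{10} × \frac{1}{800} + \frac{3}{50} × \frac{799}{800}
     = \frac{1221}{20000}
P(D|+) = P(+|D)P(D)/P(+) = \frac{15}{814}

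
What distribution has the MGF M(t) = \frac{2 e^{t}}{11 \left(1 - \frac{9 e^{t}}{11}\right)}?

The MGF M(t) = \frac{2 e^{t}}{11 \left(1 - \frac{9 e^{t}}{11}\right)} is the standard form for the Geometric distribution.
Comparing with the known MGF formula identifies: Geometric(p=2/11), X = trial number of first success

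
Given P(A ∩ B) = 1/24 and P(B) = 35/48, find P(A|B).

P(A|B) = P(A ∩ B) / P(B)
= (1/24) / (35/48)
= 2/35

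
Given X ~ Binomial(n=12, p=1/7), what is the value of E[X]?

For X ~ Binomial(n=12, p=1/7), the expected value is:
E[X] = \frac{12}{7}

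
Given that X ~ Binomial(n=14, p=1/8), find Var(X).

For X ~ Binomial(n=14, p=1/8):
Var(X) = \frac{49}{32}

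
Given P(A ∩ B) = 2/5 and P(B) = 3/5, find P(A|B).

P(A|B) = P(A ∩ B) / P(B)
= (2/5) / (3/5)
= 2/3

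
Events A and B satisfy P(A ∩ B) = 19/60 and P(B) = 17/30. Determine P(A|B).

P(A|B) = P(A ∩ B) / P(B)
= (19/60) / (17/30)
= 19/34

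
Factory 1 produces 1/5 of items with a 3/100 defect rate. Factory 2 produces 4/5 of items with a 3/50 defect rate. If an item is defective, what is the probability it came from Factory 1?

Using Bayes' theorem:
P(F1) = 1/5, P(D|F1) = 3/100
P(F2) = 4/5, P(D|F2) = 3/50
P(D) = P(D|F1)P(F1) + P(D|F2)P(F2)
     = \frac{27}{500}
P(F1|D) = P(D|F1)P(F1) / P(D)
= \frac{1}{9}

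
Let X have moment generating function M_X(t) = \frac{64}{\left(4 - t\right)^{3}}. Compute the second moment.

To find E[X^2], compute M^(2)(0):
M^(1)(t) = \frac{192}{\left(4 - t\right)^{4}}
M^(2)(t) = \frac{768}{\left(4 - t\right)^{5}}
M^(2)(0) = \frac{3}{4}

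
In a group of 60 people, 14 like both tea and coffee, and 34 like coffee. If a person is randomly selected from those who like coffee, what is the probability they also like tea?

P(A ∩ B) = 14/60 = 7/30
P(B) = 34/60 = 17/30
P(A|B) = P(A ∩ B) / P(B) = (7/30) / (17/30) = 7/17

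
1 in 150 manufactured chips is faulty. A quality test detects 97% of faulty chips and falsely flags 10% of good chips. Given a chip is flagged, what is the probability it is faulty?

Let D = the rare event, + = positive/flagged.
P(D) = 1/150
P(+|D) = 97/100
P(+|D') = 10/100 = 1/10
P(+) = P(+|D)P(D) + P(+|D')P(D')
     = \frac{97}{100} × \frac{1}{150} + \frac{1}{10} × \frac{149}{150}
     = \frac{529}{5000}
P(D|+) = P(+|D)P(D)/P(+) = \frac{97}{1587}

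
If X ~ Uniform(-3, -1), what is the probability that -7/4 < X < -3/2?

P(-7/4 < X < -3/2) = ∫_{-7/4}^{-3/2} f(x) dx
where f(x) = \frac{1}{2}
= \frac{1}{8}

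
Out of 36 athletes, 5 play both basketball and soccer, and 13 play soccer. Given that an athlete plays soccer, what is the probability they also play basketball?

P(A ∩ B) = 5/36
P(B) = 13/36
P(A|B) = P(A ∩ B) / P(B) = (5/36) / (13/36) = 5/13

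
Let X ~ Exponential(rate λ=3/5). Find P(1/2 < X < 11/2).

P(1/2 < X < 11/2) = ∫_{1/2}^{11/2} f(x) dx
where f(x) = \frac{3 e^{- \frac{3 x}{5}}}{5}
= - \frac{1 - e^{3}}{e^{\frac{33}{10}}}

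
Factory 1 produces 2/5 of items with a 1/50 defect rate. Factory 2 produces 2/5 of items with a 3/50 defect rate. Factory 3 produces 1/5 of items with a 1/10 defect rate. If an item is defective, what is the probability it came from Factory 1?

Using Bayes' theorem:
P(F1) = 2/5, P(D|F1) = 1/50
P(F2) = 2/5, P(D|F2) = 3/50
P(F3) = 1/5, P(D|F3) = 1/10
P(D) = P(D|F1)P(F1) + P(D|F2)P(F2) + P(D|F3)P(F3)
     = \frac{13}{250}
P(F1|D) = P(D|F1)P(F1) / P(D)
= \frac{2}{13}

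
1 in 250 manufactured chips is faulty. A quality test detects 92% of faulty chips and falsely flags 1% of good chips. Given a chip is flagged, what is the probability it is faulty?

Let D = the rare event, + = positive/flagged.
P(D) = 1/250
P(+|D) = 92/100 = 23/25
P(+|D') = 1/100
P(+) = P(+|D)P(D) + P(+|D')P(D')
     = \frac{23}{25} × \frac{1}{250} + \frac{1}{100} × \frac{249}{250}
     = \frac{341}{25000}
P(D|+) = P(+|D)P(D)/P(+) = \frac{92}{341}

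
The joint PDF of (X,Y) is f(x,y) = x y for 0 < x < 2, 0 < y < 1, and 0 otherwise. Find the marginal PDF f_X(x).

f_X(x) = ∫_0^1 f(x,y) dy
= ∫_0^1 x y dy
= \frac{x}{2} for 0 < x < 2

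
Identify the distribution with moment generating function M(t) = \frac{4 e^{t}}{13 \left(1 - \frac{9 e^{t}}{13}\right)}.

The MGF M(t) = \frac{4 e^{t}}{13 \left(1 - \frac{9 e^{t}}{13}\right)} is the standard form for the Geometric distribution.
Comparing with the known MGF formula identifies: Geometric(p=4/13), X = trial number of first success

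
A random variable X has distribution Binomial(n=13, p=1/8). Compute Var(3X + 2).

For X ~ Binomial(n=13, p=1/8):
Var(X) = \frac{91}{64}
Var(3X + 2) = (3)² × Var(X) = 9 × \frac{91}{64} = \frac{819}{64}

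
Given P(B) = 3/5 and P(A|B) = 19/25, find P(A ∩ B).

By definition, P(A|B) = P(A ∩ B) / P(B)
So P(A ∩ B) = P(A|B) × P(B)
= 19/25 × 3/5
= 57/125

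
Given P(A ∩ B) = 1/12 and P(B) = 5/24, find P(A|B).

P(A|B) = P(A ∩ B) / P(B)
= (1/12) / (5/24)
= 2/5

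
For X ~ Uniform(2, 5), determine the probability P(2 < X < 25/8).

P(2 < X < 25/8) = ∫_{2}^{25/8} f(x) dx
where f(x) = \frac{1}{3}
= \frac{3}{8}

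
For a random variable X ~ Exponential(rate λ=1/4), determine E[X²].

Using the identity E[X²] = Var(X) + (E[X])²:
E[X] = 4
Var(X) = 16
E[X²] = 16 + (4)²
= 32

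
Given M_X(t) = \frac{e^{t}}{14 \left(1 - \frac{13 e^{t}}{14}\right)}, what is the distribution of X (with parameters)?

The MGF M(t) = \frac{e^{t}}{14 \left(1 - \frac{13 e^{t}}{14}\right)} is the standard form for the Geometric distribution.
Comparing with the known MGF formula identifies: Geometric(p=1/14), X = trial number of first success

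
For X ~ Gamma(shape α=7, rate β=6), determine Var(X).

For X ~ Gamma(shape α=7, rate β=6):
Var(X) = \frac{7}{36}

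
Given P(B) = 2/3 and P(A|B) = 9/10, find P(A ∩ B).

By definition, P(A|B) = P(A ∩ B) / P(B)
So P(A ∩ B) = P(A|B) × P(B)
= 9/10 × 2/3
= 3/5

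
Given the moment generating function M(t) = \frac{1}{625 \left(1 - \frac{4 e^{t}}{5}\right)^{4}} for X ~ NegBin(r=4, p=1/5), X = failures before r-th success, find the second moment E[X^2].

To find E[X^2], compute M^(2)(0):
M^(1)(t) = \frac{16 e^{t}}{3125 \left(1 - \frac{4 e^{t}}{5}\right)^{5}}
M^(2)(t) = \frac{16 e^{t}}{3125 \left(1 - \frac{4 e^{t}}{5}\right)^{5}} + \frac{64 e^{2 t}}{3125 \left(1 - \frac{4 e^{t}}{5}\right)^{6}}
M^(2)(0) = 336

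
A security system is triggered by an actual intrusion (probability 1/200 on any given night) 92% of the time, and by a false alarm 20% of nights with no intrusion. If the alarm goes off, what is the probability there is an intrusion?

Let D = the rare event, + = positive/flagged.
P(D) = 1/200
P(+|D) = 92/100 = 23/25
P(+|D') = 20/100 = 1/5
P(+) = P(+|D)P(D) + P(+|D')P(D')
     = \frac{23}{25} × \frac{1}{200} + \frac{1}{5} × \frac{199}{200}
     = \frac{509}{2500}
P(D|+) = P(+|D)P(D)/P(+) = \frac{23}{1018}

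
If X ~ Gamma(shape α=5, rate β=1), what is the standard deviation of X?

For X ~ Gamma(shape α=5, rate β=1):
Var(X) = 5
SD(X) = √(Var(X)) = √(5) = \sqrt{5}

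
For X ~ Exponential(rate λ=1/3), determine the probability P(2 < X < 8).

P(2 < X < 8) = ∫_{2}^{8} f(x) dx
where f(x) = \frac{e^{- \frac{x}{3}}}{3}
= - \frac{1 - e^{2}}{e^{\frac{8}{3}}}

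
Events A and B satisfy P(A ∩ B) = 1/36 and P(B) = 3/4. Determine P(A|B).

P(A|B) = P(A ∩ B) / P(B)
= (1/36) / (3/4)
= 1/27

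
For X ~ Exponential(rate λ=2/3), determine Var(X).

For X ~ Exponential(rate λ=2/3):
Var(X) = \frac{9}{4}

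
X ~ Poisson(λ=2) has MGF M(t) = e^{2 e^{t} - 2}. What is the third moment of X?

To find E[X^3], compute M^(3)(0):
M^(1)(t) = 2 e^{t} e^{2 e^{t} - 2}
M^(2)(t) = 4 e^{2 t} e^{2 e^{t} - 2} + 2 e^{t} e^{2 e^{t} - 2}
M^(3)(t) = 8 e^{3 t} e^{2 e^{t} - 2} + 12 e^{2 t} e^{2 e^{t} - 2} + 2 e^{t} e^{2 e^{t} - 2}
M^(3)(0) = 22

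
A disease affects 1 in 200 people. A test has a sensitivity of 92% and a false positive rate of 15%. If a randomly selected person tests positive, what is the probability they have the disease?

Let D = the rare event, + = positive/flagged.
P(D) = 1/200
P(+|D) = 92/100 = 23/25
P(+|D') = 15/100 = 3/20
P(+) = P(+|D)P(D) + P(+|D')P(D')
     = \frac{23}{25} × \frac{1}{200} + \frac{3}{20} × \frac{199}{200}
     = \frac{3077}{20000}
P(D|+) = P(+|D)P(D)/P(+) = \frac{92}{3077}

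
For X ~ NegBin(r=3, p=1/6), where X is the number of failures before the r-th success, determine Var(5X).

For X ~ NegBin(r=3, p=1/6), where X is the number of failures before the r-th success:
Var(X) = 90
Var(5X) = (5)² × Var(X) = 25 × 90 = 2250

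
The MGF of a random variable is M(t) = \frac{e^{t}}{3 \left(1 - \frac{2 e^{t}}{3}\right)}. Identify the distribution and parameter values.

The MGF M(t) = \frac{e^{t}}{3 \left(1 - \frac{2 e^{t}}{3}\right)} is the standard form for the Geometric distribution.
Comparing with the known MGF formula identifies: Geometric(p=1/3), X = trial number of first success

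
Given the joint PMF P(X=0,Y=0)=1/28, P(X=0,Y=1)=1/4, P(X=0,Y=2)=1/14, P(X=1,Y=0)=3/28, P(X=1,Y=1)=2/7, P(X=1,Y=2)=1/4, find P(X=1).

P(X=1) = P(X=1,Y=0) + P(X=1,Y=1) + P(X=1,Y=2)
= 3/28 + 2/7 + 1/4
= 9/14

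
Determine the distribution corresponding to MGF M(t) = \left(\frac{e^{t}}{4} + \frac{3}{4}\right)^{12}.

The MGF M(t) = \left(\frac{e^{t}}{4} + \frac{3}{4}\right)^{12} is the standard form for the Binomial distribution.
Comparing with the known MGF formula identifies: Binomial(n=12, p=1/4)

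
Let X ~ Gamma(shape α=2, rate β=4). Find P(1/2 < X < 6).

P(1/2 < X < 6) = ∫_{1/2}^{6} f(x) dx
where f(x) = 16 x e^{- 4 x}
= \frac{-25 + 3 e^{22}}{e^{24}}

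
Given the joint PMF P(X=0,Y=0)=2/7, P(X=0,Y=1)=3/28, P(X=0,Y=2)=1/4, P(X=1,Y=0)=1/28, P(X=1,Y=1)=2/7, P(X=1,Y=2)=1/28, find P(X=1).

P(X=1) = P(X=1,Y=0) + P(X=1,Y=1) + P(X=1,Y=2)
= 1/28 + 2/7 + 1/28
= 5/14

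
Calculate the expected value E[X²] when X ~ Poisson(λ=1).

Using the identity E[X²] = Var(X) + (E[X])²:
E[X] = 1
Var(X) = 1
E[X²] = 1 + (1)²
= 2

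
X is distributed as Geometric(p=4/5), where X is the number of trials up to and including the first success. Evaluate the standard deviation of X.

For X ~ Geometric(p=4/5), where X is the number of trials up to and including the first success:
Var(X) = \frac{5}{16}
SD(X) = √(Var(X)) = √(\frac{5}{16}) = \frac{\sqrt{5}}{4}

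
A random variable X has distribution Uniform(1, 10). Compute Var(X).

For X ~ Uniform(1, 10):
Var(X) = \frac{27}{4}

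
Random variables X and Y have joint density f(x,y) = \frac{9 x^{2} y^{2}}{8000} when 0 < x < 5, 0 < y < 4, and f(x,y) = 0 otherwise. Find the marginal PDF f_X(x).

f_X(x) = ∫_0^4 f(x,y) dy
= ∫_0^4 \frac{9 x^{2} y^{2}}{8000} dy
= \frac{3 x^{2}}{125} for 0 < x < 5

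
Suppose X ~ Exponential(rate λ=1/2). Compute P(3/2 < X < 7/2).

P(3/2 < X < 7/2) = ∫_{3/2}^{7/2} f(x) dx
where f(x) = \frac{e^{- \frac{x}{2}}}{2}
= - \frac{1 - e}{e^{\frac{7}{4}}}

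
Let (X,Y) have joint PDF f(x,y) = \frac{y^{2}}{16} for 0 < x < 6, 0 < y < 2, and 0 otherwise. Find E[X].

f_X(x) = ∫_0^2 \frac{y^{2}}{16} dy = \frac{1}{6}
E[X] = ∫_0^6 x × (\frac{1}{6}) dx = 3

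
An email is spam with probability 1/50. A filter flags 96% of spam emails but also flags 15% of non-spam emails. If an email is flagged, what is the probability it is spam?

Let D = the rare event, + = positive/flagged.
P(D) = 1/50
P(+|D) = 96/100 = 24/25
P(+|D') = 15/100 = 3/20
P(+) = P(+|D)P(D) + P(+|D')P(D')
     = \frac{24}{25} × \frac{1}{50} + \frac{3}{20} × \frac{49}{50}
     = \frac{831}{5000}
P(D|+) = P(+|D)P(D)/P(+) = \frac{32}{277}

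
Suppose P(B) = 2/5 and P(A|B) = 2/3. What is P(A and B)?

By definition, P(A|B) = P(A ∩ B) / P(B)
So P(A ∩ B) = P(A|B) × P(B)
= 2/3 × 2/5
= 4/15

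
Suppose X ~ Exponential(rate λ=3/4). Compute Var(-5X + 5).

For X ~ Exponential(rate λ=3/4):
Var(X) = \frac{16}{9}
Var(-5X + 5) = (-5)² × Var(X) = 25 × \frac{16}{9} = \frac{400}{9}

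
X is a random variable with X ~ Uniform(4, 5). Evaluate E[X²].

Using the identity E[X²] = Var(X) + (E[X])²:
E[X] = \frac{9}{2}
Var(X) = \frac{1}{12}
E[X²] = \frac{1}{12} + (\frac{9}{2})²
= \frac{61}{3}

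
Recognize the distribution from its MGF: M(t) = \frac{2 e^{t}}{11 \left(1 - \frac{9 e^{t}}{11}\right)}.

The MGF M(t) = \frac{2 e^{t}}{11 \left(1 - \frac{9 e^{t}}{11}\right)} is the standard form for the Geometric distribution.
Comparing with the known MGF formula identifies: Geometric(p=2/11), X = trial number of first success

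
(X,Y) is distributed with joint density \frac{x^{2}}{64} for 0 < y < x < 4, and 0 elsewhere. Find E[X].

f_X(x) = ∫_0^x \frac{x^{2}}{64} dy = \frac{x^{3}}{64}
E[X] = ∫_0^4 x × (\frac{x^{3}}{64}) dx = \frac{16}{5}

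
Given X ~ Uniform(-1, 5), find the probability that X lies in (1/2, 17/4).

P(1/2 < X < 17/4) = ∫_{1/2}^{17/4} f(x) dx
where f(x) = \frac{1}{6}
= \frac{5}{8}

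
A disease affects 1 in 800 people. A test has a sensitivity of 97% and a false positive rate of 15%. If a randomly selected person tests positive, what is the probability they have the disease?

Let D = the rare event, + = positive/flagged.
P(D) = 1/800
P(+|D) = 97/100
P(+|D') = 15/100 = 3/20
P(+) = P(+|D)P(D) + P(+|D')P(D')
     = \frac{97}{100} × \frac{1}{800} + \frac{3}{20} × \frac{799}{800}
     = \frac{6041}{40000}
P(D|+) = P(+|D)P(D)/P(+) = \frac{97}{12082}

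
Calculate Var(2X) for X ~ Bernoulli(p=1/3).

For X ~ Bernoulli(p=1/3):
Var(X) = \frac{2}{9}
Var(2X) = (2)² × Var(X) = 4 × \frac{2}{9} = \frac{8}{9}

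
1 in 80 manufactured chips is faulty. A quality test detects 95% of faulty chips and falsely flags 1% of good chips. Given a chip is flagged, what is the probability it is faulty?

Let D = the rare event, + = positive/flagged.
P(D) = 1/80
P(+|D) = 95/100 = 19/20
P(+|D') = 1/100
P(+) = P(+|D)P(D) + P(+|D')P(D')
     = \frac{19}{20} × \frac{1}{80} + \frac{1}{100} × \frac{79}{80}
     = \frac{87}{4000}
P(D|+) = P(+|D)P(D)/P(+) = \frac{95}{174}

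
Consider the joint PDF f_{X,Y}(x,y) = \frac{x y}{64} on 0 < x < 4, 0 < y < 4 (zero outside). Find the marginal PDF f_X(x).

f_X(x) = ∫_0^4 f(x,y) dy
= ∫_0^4 \frac{x y}{64} dy
= \frac{x}{8} for 0 < x < 4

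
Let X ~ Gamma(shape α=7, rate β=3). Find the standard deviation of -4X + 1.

For X ~ Gamma(shape α=7, rate β=3):
Var(X) = \frac{7}{9}
SD(X) = √(Var(X)) = √(\frac{7}{9}) = \frac{\sqrt{7}}{3}
SD(-4X + 1) = |-4| × SD(X) = 4 × \frac{\sqrt{7}}{3} = \frac{4 \sqrt{7}}{3}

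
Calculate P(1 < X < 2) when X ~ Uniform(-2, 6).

P(1 < X < 2) = ∫_{1}^{2} f(x) dx
where f(x) = \frac{1}{8}
= \frac{1}{8}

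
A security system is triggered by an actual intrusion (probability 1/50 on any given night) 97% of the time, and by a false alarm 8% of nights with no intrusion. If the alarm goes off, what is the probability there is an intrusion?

Let D = the rare event, + = positive/flagged.
P(D) = 1/50
P(+|D) = 97/100
P(+|D') = 8/100 = 2/25
P(+) = P(+|D)P(D) + P(+|D')P(D')
     = \frac{97}{100} × \frac{1}{50} + \frac{2}{25} × \frac{49}{50}
     = \frac{489}{5000}
P(D|+) = P(+|D)P(D)/P(+) = \frac{97}{489}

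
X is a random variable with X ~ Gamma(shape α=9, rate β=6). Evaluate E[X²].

Using the identity E[X²] = Var(X) + (E[X])²:
E[X] = \frac{3}{2}
Var(X) = \frac{1}{4}
E[X²] = \frac{1}{4} + (\frac{3}{2})²
= \frac{5}{2}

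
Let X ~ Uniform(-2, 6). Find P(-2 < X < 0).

P(-2 < X < 0) = ∫_{-2}^{0} f(x) dx
where f(x) = \frac{1}{8}
= \frac{1}{4}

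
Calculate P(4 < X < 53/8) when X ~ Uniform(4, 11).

P(4 < X < 53/8) = ∫_{4}^{53/8} f(x) dx
where f(x) = \frac{1}{7}
= \frac{3}{8}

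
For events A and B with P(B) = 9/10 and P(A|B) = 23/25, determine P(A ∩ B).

By definition, P(A|B) = P(A ∩ B) / P(B)
So P(A ∩ B) = P(A|B) × P(B)
= 23/25 × 9/10
= 207/250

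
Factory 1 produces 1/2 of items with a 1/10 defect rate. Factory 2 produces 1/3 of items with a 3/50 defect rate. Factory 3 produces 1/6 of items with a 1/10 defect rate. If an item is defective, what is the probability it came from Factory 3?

Using Bayes' theorem:
P(F1) = 1/2, P(D|F1) = 1/10
P(F2) = 1/3, P(D|F2) = 3/50
P(F3) = 1/6, P(D|F3) = 1/10
P(D) = P(D|F1)P(F1) + P(D|F2)P(F2) + P(D|F3)P(F3)
     = \frac{13}{150}
P(F3|D) = P(D|F3)P(F3) / P(D)
= \frac{5}{26}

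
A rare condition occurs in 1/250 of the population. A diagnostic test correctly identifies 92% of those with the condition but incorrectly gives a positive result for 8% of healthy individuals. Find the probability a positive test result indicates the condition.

Let D = the rare event, + = positive/flagged.
P(D) = 1/250
P(+|D) = 92/100 = 23/25
P(+|D') = 8/100 = 2/25
P(+) = P(+|D)P(D) + P(+|D')P(D')
     = \frac{23}{25} × \frac{1}{250} + \frac{2}{25} × \frac{249}{250}
     = \frac{521}{6250}
P(D|+) = P(+|D)P(D)/P(+) = \frac{23}{521}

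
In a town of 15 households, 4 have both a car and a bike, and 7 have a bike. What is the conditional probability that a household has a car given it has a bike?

P(A ∩ B) = 4/15
P(B) = 7/15
P(A|B) = P(A ∩ B) / P(B) = (4/15) / (7/15) = 4/7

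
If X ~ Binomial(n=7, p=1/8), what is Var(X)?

For X ~ Binomial(n=7, p=1/8):
Var(X) = \frac{49}{64}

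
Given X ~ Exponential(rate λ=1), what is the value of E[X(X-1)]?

E[X(X-1)] = E[X² - X] = E[X²] - E[X]
E[X] = 1
E[X²] = Var(X) + (E[X])² = 1 + (1)² = 2
E[X(X-1)] = 2 - 1 = 1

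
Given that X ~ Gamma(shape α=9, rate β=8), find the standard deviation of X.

For X ~ Gamma(shape α=9, rate β=8):
Var(X) = \frac{9}{64}
SD(X) = √(Var(X)) = √(\frac{9}{64}) = \frac{3}{8}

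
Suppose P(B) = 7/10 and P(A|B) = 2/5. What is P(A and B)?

By definition, P(A|B) = P(A ∩ B) / P(B)
So P(A ∩ B) = P(A|B) × P(B)
= 2/5 × 7/10
= 7/25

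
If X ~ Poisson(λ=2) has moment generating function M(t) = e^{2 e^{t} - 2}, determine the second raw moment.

To find E[X^2], compute M^(2)(0):
M^(1)(t) = 2 e^{t} e^{2 e^{t} - 2}
M^(2)(t) = 4 e^{2 t} e^{2 e^{t} - 2} + 2 e^{t} e^{2 e^{t} - 2}
M^(2)(0) = 6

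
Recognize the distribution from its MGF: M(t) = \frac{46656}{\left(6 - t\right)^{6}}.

The MGF M(t) = \frac{46656}{\left(6 - t\right)^{6}} is the standard form for the Gamma distribution.
Comparing with the known MGF formula identifies: Gamma(shape α=6, rate β=6)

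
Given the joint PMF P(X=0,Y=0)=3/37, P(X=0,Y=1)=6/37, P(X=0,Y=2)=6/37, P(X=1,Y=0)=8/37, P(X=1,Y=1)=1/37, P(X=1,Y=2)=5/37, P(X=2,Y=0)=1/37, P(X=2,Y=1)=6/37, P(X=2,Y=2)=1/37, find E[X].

First find marginal of X:
P(X=0) = 15/37
P(X=1) = 14/37
P(X=2) = 8/37
E[X] = 0 × 15/37 + 1 × 14/37 + 2 × 8/37 = 30/37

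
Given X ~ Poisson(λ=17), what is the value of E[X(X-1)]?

E[X(X-1)] = E[X² - X] = E[X²] - E[X]
E[X] = 17
E[X²] = Var(X) + (E[X])² = 17 + (17)² = 306
E[X(X-1)] = 306 - 17 = 289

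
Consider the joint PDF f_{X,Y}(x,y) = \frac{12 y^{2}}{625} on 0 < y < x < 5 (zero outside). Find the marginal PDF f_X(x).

f_X(x) = ∫_0^x \frac{12 y^{2}}{625} dy = \frac{4 x^{3}}{625}
for 0 < x < 5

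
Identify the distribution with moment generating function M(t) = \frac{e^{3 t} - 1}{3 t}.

The MGF M(t) = \frac{e^{3 t} - 1}{3 t} is the standard form for the Uniform distribution.
Comparing with the known MGF formula identifies: Uniform(0, 3)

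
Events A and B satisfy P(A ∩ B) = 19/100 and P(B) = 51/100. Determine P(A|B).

P(A|B) = P(A ∩ B) / P(B)
= (19/100) / (51/100)
= 19/51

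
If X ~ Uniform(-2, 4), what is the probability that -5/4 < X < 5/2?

P(-5/4 < X < 5/2) = ∫_{-5/4}^{5/2} f(x) dx
where f(x) = \frac{1}{6}
= \frac{5}{8}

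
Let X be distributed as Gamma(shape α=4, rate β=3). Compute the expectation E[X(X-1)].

E[X(X-1)] = E[X² - X] = E[X²] - E[X]
E[X] = \frac{4}{3}
E[X²] = Var(X) + (E[X])² = \frac{4}{9} + (\frac{4}{3})² = \frac{20}{9}
E[X(X-1)] = \frac{20}{9} - \frac{4}{3} = \frac{8}{9}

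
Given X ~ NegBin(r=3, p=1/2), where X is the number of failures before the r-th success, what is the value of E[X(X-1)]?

E[X(X-1)] = E[X² - X] = E[X²] - E[X]
E[X] = 3
E[X²] = Var(X) + (E[X])² = 6 + (3)² = 15
E[X(X-1)] = 15 - 3 = 12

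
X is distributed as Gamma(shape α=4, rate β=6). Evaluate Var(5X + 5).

For X ~ Gamma(shape α=4, rate β=6):
Var(X) = \frac{1}{9}
Var(5X + 5) = (5)² × Var(X) = 25 × \frac{1}{9} = \frac{25}{9}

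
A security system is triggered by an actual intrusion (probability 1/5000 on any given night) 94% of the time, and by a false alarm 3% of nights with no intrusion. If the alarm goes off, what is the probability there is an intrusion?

Let D = the rare event, + = positive/flagged.
P(D) = 1/5000
P(+|D) = 94/100 = 47/50
P(+|D') = 3/100
P(+) = P(+|D)P(D) + P(+|D')P(D')
     = \frac{47}{50} × \frac{1}{5000} + \frac{3}{100} × \frac{4999}{5000}
     = \frac{15091}{500000}
P(D|+) = P(+|D)P(D)/P(+) = \frac{94}{15091}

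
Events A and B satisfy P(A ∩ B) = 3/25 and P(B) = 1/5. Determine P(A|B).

P(A|B) = P(A ∩ B) / P(B)
= (3/25) / (1/5)
= 3/5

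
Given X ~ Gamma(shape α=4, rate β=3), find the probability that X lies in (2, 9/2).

P(2 < X < 9/2) = ∫_{2}^{9/2} f(x) dx
where f(x) = \frac{27 x^{3} e^{- 3 x}}{2}
= - \frac{8251}{16 e^{\frac{27}{2}}} + \frac{61}{e^{6}}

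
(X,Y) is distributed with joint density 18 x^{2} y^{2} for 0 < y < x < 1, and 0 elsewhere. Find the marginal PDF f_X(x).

f_X(x) = ∫_0^x 18 x^{2} y^{2} dy = 6 x^{5}
for 0 < x < 1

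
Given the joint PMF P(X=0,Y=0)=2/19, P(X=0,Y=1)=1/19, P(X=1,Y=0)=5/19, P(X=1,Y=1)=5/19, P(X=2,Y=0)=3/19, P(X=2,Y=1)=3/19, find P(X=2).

P(X=2) = P(X=2,Y=0) + P(X=2,Y=1)
= 3/19 + 3/19
= 6/19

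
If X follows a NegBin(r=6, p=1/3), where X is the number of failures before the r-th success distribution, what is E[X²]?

Using the identity E[X²] = Var(X) + (E[X])²:
E[X] = 12
Var(X) = 36
E[X²] = 36 + (12)²
= 180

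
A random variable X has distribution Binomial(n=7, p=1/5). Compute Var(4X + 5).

For X ~ Binomial(n=7, p=1/5):
Var(X) = \frac{28}{25}
Var(4X + 5) = (4)² × Var(X) = 16 × \frac{28}{25} = \frac{448}{25}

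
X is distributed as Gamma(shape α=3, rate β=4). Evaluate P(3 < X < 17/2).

P(3 < X < 17/2) = ∫_{3}^{17/2} f(x) dx
where f(x) = 32 x^{2} e^{- 4 x}
= \frac{-613 + 85 e^{22}}{e^{34}}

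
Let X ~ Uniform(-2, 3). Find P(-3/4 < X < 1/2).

P(-3/4 < X < 1/2) = ∫_{-3/4}^{1/2} f(x) dx
where f(x) = \frac{1}{5}
= \frac{1}{4}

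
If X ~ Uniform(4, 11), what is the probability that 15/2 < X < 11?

P(15/2 < X < 11) = ∫_{15/2}^{11} f(x) dx
where f(x) = \frac{1}{7}
= \frac{1}{2}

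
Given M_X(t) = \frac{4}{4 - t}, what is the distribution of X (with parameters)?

The MGF M(t) = \frac{4}{4 - t} is the standard form for the Exponential distribution.
Comparing with the known MGF formula identifies: Exponential(rate λ=4)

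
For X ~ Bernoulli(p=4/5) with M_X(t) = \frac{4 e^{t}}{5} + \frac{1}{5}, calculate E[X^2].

To find E[X^2], compute M^(2)(0):
M^(1)(t) = \frac{4 e^{t}}{5}
M^(2)(t) = \frac{4 e^{t}}{5}
M^(2)(0) = \frac{4}{5}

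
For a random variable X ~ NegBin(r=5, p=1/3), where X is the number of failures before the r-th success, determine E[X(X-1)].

E[X(X-1)] = E[X² - X] = E[X²] - E[X]
E[X] = 10
E[X²] = Var(X) + (E[X])² = 30 + (10)² = 130
E[X(X-1)] = 130 - 10 = 120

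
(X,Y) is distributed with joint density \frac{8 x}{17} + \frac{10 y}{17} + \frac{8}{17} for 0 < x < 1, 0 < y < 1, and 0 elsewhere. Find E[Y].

E[Y] = ∫_0^1 ∫_0^1 y × f(x,y) dx dy
= \frac{28}{51}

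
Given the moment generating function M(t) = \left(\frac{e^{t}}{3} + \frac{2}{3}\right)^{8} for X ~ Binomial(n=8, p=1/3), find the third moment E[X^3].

To find E[X^3], compute M^(3)(0):
M^(1)(t) = \frac{8 \left(\frac{e^{t}}{3} + \frac{2}{3}\right)^{7} e^{t}}{3}
M^(2)(t) = \frac{8 \left(\frac{e^{t}}{3} + \frac{2}{3}\right)^{7} e^{t}}{3} + \frac{56 \left(\frac{e^{t}}{3} + \frac{2}{3}\right)^{6} e^{2 t}}{9}
M^(3)(t) = \frac{8 \left(\frac{e^{t}}{3} + \frac{2}{3}\right)^{7} e^{t}}{3} + \frac{56 \left(\frac{e^{t}}{3} + \frac{2}{3}\right)^{6} e^{2 t}}{3} + \frac{112 \left(\frac{e^{t}}{3} + \frac{2}{3}\right)^{5} e^{3 t}}{9}
M^(3)(0) = \frac{304}{9}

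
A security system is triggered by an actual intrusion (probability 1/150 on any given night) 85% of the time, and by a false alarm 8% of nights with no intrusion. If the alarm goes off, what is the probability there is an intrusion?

Let D = the rare event, + = positive/flagged.
P(D) = 1/150
P(+|D) = 85/100 = 17/20
P(+|D') = 8/100 = 2/25
P(+) = P(+|D)P(D) + P(+|D')P(D')
     = \frac{17}{20} × \frac{1}{150} + \frac{2}{25} × \frac{149}{150}
     = \frac{1277}{15000}
P(D|+) = P(+|D)P(D)/P(+) = \frac{85}{1277}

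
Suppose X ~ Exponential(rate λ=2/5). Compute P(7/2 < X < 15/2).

P(7/2 < X < 15/2) = ∫_{7/2}^{15/2} f(x) dx
where f(x) = \frac{2 e^{- \frac{2 x}{5}}}{5}
= - \frac{1}{e^{3}} + e^{- \frac{7}{5}}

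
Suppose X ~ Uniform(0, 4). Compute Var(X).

For X ~ Uniform(0, 4):
Var(X) = \frac{4}{3}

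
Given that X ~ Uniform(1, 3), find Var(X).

For X ~ Uniform(1, 3):
Var(X) = \frac{1}{3}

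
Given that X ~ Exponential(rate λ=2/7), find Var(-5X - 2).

For X ~ Exponential(rate λ=2/7):
Var(X) = \frac{49}{4}
Var(-5X - 2) = (-5)² × Var(X) = 25 × \frac{49}{4} = \frac{1225}{4}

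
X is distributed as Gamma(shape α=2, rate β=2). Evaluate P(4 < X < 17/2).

P(4 < X < 17/2) = ∫_{4}^{17/2} f(x) dx
where f(x) = 4 x e^{- 2 x}
= \frac{9 \left(-2 + e^{9}\right)}{e^{17}}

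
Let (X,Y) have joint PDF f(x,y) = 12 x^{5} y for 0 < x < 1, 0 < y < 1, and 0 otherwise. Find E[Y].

E[Y] = ∫_0^1 ∫_0^1 y × f(x,y) dx dy
= \frac{2}{3}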